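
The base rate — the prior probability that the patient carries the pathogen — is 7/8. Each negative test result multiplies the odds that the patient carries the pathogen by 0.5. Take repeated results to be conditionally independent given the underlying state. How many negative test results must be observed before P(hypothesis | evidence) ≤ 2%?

9

Prior odds: 0.875 ÷ 0.125 = 7.
Likelihood ratio per negative test result = 0.5.
Target odds: 0.02 ÷ 0.98 = 1/49.
Need 7 × 0.5ⁿ ≤ 1/49, i.e. 0.5ⁿ ≤ 1/343.
0.5⁸ = 0.00390625 is still above 1/343 but 0.5⁹ = 0.001953125 is at or below it, so n = 9.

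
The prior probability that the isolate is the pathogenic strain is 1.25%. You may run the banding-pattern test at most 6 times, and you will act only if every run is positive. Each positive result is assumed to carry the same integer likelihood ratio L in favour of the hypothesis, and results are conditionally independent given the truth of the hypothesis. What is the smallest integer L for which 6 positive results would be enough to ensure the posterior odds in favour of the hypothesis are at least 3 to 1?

3

Prior odds = 0.0125/0.9875 = 1/79.
Target odds = 3.
Need L⁶ ≥ 3 ÷ (1/79) = 237.
2⁶ = 64 < 237 ≤ 729 = 3⁶, so L = 3.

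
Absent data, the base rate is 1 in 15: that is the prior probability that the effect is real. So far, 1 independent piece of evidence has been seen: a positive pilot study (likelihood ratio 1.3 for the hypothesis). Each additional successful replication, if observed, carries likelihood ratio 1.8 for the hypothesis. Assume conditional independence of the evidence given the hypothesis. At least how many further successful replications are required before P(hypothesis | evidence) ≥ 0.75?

6

Prior odds = (1/15)/(14/15) = 1/14.
Bayes factor of the evidence already in hand = 1.3.
Odds after that evidence = (1/14) × 1.3 = 13/140.
Target odds = 0.75/0.25 = 3.
Need 1.8ⁿ ≥ 3 ÷ (13/140) = 420/13.
1.8⁵ = 18.89568 falls short of 420/13 but 1.8⁶ = 531441/15625 reaches it, so n = 6.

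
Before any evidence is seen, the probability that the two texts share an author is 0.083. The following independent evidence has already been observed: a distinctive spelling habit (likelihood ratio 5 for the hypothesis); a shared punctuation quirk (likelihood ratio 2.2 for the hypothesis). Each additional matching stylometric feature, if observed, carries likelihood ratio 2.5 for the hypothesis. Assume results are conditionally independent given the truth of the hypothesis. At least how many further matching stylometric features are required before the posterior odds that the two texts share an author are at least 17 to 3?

Prior odds = 0.083/0.917 = 83/917.
Combined Bayes factor of the evidence already in hand = 5 × 2.2 = 11.
Odds after that evidence = (83/917) × 11 = 913/917.
Target odds = 17/3.
Need 2.5ⁿ ≥ 17/3 ÷ (913/917) = 15589/2739.
2.5¹ = 2.5 falls short of 15589/2739 but 2.5² = 6.25 reaches it, so n = 2.

2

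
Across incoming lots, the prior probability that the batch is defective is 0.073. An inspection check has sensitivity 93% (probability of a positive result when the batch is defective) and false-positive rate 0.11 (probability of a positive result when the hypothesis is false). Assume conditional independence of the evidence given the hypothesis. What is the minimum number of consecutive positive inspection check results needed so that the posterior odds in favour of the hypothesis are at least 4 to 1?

2

Prior odds = 0.073/0.927 = 73/927.
Likelihood ratio of a positive result = 0.93/0.11 = 93/11.
Target odds = 4.
Require (93/11)ⁿ ≥ 4 ÷ (73/927) = 3708/73.
(93/11)¹ = 93/11 falls short of 3708/73 but (93/11)² = 8649/121 reaches it, so n = 2.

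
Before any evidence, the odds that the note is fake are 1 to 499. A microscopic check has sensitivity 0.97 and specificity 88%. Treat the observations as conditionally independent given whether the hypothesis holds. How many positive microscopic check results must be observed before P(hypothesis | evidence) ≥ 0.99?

Prior odds = 1/499.
False-positive rate = 1 − 0.88 = 0.12; likelihood ratio of a positive = 0.97/0.12 = 97/12.
Target posterior odds = 0.99/0.01 = 99.
Need (1/499) × (97/12)ⁿ ≥ 99, i.e. (97/12)ⁿ ≥ 49401.
(97/12)⁵ ≈34510.6 falls short of 49401 but (97/12)⁶ ≈278961 reaches it, so n = 6.

6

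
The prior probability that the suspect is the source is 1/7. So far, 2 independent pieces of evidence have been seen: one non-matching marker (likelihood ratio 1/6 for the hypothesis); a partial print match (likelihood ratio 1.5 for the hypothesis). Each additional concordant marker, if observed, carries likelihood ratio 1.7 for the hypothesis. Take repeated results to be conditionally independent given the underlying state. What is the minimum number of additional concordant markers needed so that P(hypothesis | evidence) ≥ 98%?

14

Prior odds = (1/7)/(6/7) = 1/6.
Combined Bayes factor of the evidence already in hand = (1/6) × 1.5 = 0.25.
Odds after that evidence = (1/6) × 0.25 = 1/24.
Target odds = 0.98/0.02 = 49.
Need 1.7ⁿ ≥ 49 ÷ (1/24) = 1176.
1.7¹³ ≈990.458 falls short of 1176 but 1.7¹⁴ ≈1683.78 reaches it, so n = 14.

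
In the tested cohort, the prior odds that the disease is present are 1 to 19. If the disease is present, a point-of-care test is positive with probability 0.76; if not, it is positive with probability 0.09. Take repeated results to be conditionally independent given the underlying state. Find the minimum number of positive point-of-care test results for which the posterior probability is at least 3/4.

Prior odds = 1/19.
Likelihood ratio of a positive = 0.76/0.09 = 76/9.
Target posterior odds = 0.75/0.25 = 3.
Require (76/9)ⁿ ≥ 3 ÷ (1/19) = 57.
(76/9)¹ = 76/9 falls short of 57 but (76/9)² = 5776/81 reaches it, so n = 2.

2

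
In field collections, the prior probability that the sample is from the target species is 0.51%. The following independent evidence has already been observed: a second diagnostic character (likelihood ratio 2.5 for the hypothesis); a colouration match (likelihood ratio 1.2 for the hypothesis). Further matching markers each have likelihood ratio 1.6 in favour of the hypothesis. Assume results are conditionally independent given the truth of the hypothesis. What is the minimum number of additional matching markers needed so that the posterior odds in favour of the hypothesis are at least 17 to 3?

Prior odds = 0.0051/0.9949 = 51/9949.
Combined Bayes factor of the evidence already in hand = 2.5 × 1.2 = 3.
Odds after that evidence = (51/9949) × 3 = 153/9949.
Target odds = 17/3.
Need 1.6ⁿ ≥ 17/3 ÷ (153/9949) = 9949/27.
1.6¹² ≈281.475 falls short of 9949/27 but 1.6¹³ ≈450.36 reaches it, so n = 13.

13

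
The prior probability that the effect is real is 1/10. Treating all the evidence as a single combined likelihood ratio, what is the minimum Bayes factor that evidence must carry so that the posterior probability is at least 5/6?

45

Prior odds = 0.1/0.9 = 1/9.
Target odds = (5/6)/(1/6) = 5.
Required Bayes factor = 5 ÷ (1/9) = 45.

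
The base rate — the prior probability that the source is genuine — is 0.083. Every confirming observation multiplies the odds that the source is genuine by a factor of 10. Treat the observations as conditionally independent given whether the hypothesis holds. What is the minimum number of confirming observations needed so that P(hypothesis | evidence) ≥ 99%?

4

Prior odds: 0.083 ÷ 0.917 = 83/917.
Likelihood ratio per confirming observation = 10.
Target posterior odds = 0.99/0.01 = 99.
Require 10ⁿ ≥ 99 ÷ (83/917) = 90783/83.
10³ = 1000 falls short of 90783/83 but 10⁴ = 10000 reaches it, so n = 4.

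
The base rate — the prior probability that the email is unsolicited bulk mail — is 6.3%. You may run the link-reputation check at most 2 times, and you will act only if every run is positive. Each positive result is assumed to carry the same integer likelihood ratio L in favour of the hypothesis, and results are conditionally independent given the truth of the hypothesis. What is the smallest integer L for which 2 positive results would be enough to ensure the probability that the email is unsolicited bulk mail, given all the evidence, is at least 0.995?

55

Prior odds = 0.063/0.937 = 63/937.
Target odds = 0.995/0.005 = 199.
Need L² ≥ 199 ÷ (63/937) = 186463/63.
54² = 2916 < 186463/63 ≤ 3025 = 55², so L = 55.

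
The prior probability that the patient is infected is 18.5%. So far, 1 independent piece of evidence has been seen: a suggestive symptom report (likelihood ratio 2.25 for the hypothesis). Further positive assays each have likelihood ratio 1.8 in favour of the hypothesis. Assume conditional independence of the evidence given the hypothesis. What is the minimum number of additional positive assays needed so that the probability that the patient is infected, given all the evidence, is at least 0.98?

8

Prior odds = 0.185/0.815 = 37/163.
Bayes factor of the evidence already in hand = 2.25.
Odds after that evidence = (37/163) × 2.25 = 333/652.
Target odds = 0.98/0.02 = 49.
Need 1.8ⁿ ≥ 49 ÷ (333/652) = 31948/333.
1.8⁷ = 4782969/78125 falls short of 31948/333 but 1.8⁸ = 43046721/390625 reaches it, so n = 8.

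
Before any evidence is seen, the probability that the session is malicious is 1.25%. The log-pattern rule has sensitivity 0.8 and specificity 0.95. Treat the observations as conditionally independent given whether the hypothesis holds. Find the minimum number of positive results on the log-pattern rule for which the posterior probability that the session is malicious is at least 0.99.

Prior odds: 0.0125 ÷ 0.9875 = 1/79.
False-positive rate = 1 − 0.95 = 0.05; likelihood ratio of a positive = 0.8/0.05 = 16.
Target posterior odds = 0.99/0.01 = 99.
Need (1/79) × 16ⁿ ≥ 99, i.e. 16ⁿ ≥ 7821.
16³ = 4096 falls short of 7821 but 16⁴ = 65536 reaches it, so n = 4.

4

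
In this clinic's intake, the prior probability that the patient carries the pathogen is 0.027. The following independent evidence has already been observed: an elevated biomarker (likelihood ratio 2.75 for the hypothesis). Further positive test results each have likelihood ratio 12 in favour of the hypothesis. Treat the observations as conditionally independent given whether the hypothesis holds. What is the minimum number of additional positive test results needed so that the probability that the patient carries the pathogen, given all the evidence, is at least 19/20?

3

Prior odds = 0.027/0.973 = 27/973.
Bayes factor of the evidence already in hand = 2.75.
Odds after that evidence = (27/973) × 2.75 = 297/3892.
Target odds = 0.95/0.05 = 19.
Need 12ⁿ ≥ 19 ÷ (297/3892) = 73948/297.
12² = 144 falls short of 73948/297 but 12³ = 1728 reaches it, so n = 3.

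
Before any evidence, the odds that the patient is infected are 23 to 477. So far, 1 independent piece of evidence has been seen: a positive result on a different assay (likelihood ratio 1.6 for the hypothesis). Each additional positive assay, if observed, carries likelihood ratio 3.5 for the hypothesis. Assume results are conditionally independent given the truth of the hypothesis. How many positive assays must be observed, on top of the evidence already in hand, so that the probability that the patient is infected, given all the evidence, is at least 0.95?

Prior odds = 23/477.
Bayes factor of the evidence already in hand = 1.6.
Odds after that evidence = (23/477) × 1.6 = 184/2385.
Target odds = 0.95/0.05 = 19.
Need 3.5ⁿ ≥ 19 ÷ (184/2385) = 45315/184.
3.5⁴ = 150.0625 falls short of 45315/184 but 3.5⁵ = 525.21875 reaches it, so n = 5.

5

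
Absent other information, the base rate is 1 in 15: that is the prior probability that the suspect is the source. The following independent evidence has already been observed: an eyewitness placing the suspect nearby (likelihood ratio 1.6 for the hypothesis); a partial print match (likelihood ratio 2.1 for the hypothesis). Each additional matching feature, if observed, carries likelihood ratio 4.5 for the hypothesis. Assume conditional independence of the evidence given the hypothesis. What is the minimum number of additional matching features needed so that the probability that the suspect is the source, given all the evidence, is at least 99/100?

Prior odds = (1/15)/(14/15) = 1/14.
Combined Bayes factor of the evidence already in hand = 1.6 × 2.1 = 3.36.
Odds after that evidence = (1/14) × 3.36 = 0.24.
Target odds = 0.99/0.01 = 99.
Need 4.5ⁿ ≥ 99 ÷ 0.24 = 412.5.
4.5⁴ = 410.0625 falls short of 412.5 but 4.5⁵ = 1845.28125 reaches it, so n = 5.

5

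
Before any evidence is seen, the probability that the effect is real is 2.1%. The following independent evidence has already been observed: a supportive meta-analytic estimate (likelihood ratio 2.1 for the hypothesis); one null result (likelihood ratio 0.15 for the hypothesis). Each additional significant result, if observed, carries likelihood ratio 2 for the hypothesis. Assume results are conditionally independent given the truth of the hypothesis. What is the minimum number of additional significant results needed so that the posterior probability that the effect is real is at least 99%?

Prior odds = 0.021/0.979 = 21/979.
Combined Bayes factor of the evidence already in hand = 2.1 × 0.15 = 0.315.
Odds after that evidence = (21/979) × 0.315 = 1323/195800.
Target odds = 0.99/0.01 = 99.
Need 2ⁿ ≥ 99 ÷ (1323/195800) = 2153800/147.
2¹³ = 8192 falls short of 2153800/147 but 2¹⁴ = 16384 reaches it, so n = 14.

14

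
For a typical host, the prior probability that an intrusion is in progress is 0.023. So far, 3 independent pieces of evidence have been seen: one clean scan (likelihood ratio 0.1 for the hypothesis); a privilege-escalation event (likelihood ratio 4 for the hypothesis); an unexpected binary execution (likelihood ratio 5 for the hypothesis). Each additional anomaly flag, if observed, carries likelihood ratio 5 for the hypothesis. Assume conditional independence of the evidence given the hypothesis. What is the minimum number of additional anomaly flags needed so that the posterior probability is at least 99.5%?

6

Prior odds = 0.023/0.977 = 23/977.
Combined Bayes factor of the evidence already in hand = 0.1 × 4 × 5 = 2.
Odds after that evidence = (23/977) × 2 = 46/977.
Target odds = 0.995/0.005 = 199.
Need 5ⁿ ≥ 199 ÷ (46/977) = 194423/46.
5⁵ = 3125 falls short of 194423/46 but 5⁶ = 15625 reaches it, so n = 6.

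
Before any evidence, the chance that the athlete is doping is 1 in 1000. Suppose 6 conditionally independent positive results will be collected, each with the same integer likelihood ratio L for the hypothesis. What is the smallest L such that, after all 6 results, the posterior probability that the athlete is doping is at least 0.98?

Prior odds = 0.001/0.999 = 1/999.
Target odds = 0.98/0.02 = 49.
Need L⁶ ≥ 49 ÷ (1/999) = 48951.
6⁶ = 46656 < 48951 ≤ 117649 = 7⁶, so L = 7.

7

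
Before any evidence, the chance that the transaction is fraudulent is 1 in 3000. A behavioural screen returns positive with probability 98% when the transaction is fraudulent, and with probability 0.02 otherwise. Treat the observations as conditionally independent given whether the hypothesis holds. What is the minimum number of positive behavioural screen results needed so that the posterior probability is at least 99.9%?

4

Prior odds: (1/3000) ÷ (2999/3000) = 1/2999.
Likelihood ratio of a positive result = 0.98/0.02 = 49.
Target posterior odds = 0.999/0.001 = 999.
Need (1/2999) × 49ⁿ ≥ 999, i.e. 49ⁿ ≥ 2996001.
49³ = 117649 falls short of 2996001 but 49⁴ = 5764801 reaches it, so n = 4.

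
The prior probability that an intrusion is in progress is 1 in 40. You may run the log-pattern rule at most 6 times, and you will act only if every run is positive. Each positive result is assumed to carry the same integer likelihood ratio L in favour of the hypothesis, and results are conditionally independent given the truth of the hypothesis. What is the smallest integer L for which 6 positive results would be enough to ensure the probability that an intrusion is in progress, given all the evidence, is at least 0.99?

4

Prior odds = 0.025/0.975 = 1/39.
Target odds = 0.99/0.01 = 99.
Need L⁶ ≥ 99 ÷ (1/39) = 3861.
3⁶ = 729 < 3861 ≤ 4096 = 4⁶, so L = 4.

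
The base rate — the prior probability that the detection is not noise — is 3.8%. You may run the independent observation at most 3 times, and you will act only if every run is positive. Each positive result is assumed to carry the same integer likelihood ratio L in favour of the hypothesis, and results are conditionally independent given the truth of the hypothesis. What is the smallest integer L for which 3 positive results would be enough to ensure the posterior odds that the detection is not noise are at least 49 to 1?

11

Prior odds = 0.038/0.962 = 19/481.
Target odds = 49.
Need L³ ≥ 49 ÷ (19/481) = 23569/19.
10³ = 1000 < 23569/19 ≤ 1331 = 11³, so L = 11.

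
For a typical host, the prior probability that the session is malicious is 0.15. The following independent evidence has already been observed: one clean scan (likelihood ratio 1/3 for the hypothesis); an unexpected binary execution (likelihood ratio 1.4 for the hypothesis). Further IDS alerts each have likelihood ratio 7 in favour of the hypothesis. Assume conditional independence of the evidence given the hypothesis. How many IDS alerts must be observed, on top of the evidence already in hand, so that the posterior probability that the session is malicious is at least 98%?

Prior odds = 0.15/0.85 = 3/17.
Combined Bayes factor of the evidence already in hand = (1/3) × 1.4 = 7/15.
Odds after that evidence = (3/17) × 7/15 = 7/85.
Target odds = 0.98/0.02 = 49.
Need 7ⁿ ≥ 49 ÷ (7/85) = 595.
7³ = 343 falls short of 595 but 7⁴ = 2401 reaches it, so n = 4.

4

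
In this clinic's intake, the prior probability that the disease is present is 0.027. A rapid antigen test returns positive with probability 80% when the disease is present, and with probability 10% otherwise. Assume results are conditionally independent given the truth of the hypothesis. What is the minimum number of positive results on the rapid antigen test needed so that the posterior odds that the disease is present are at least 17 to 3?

Prior odds: 0.027 ÷ 0.973 = 27/973.
Likelihood ratio of a positive result = 0.8/0.1 = 8.
Target odds = 17/3.
Need (27/973) × 8ⁿ ≥ 17/3, i.e. 8ⁿ ≥ 16541/81.
8² = 64 falls short of 16541/81 but 8³ = 512 reaches it, so n = 3.

3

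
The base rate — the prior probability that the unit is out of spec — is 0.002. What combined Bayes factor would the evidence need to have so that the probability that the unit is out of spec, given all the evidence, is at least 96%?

11976

Prior odds = 0.002/0.998 = 1/499.
Target odds = 0.96/0.04 = 24.
Required Bayes factor = 24 ÷ (1/499) = 11976.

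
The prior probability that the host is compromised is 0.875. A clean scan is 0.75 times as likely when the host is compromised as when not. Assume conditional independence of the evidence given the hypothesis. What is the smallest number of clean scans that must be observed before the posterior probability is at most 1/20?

17

Prior odds = 0.875/0.125 = 7.
Likelihood ratio per clean scan = 0.75.
Target posterior odds = 0.05/0.95 = 1/19.
Need 7 × 0.75ⁿ ≤ 1/19, i.e. 0.75ⁿ ≤ 1/133.
0.75¹⁶ ≈0.0100226 is still above 1/133 but 0.75¹⁷ ≈0.00751695 is at or below it, so n = 17.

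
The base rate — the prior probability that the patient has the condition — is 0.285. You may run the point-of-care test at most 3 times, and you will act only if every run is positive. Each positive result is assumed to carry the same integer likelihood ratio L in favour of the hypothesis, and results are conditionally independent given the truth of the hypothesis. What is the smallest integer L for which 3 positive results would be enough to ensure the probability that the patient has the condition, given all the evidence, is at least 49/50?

5

Prior odds = 0.285/0.715 = 57/143.
Target odds = 0.98/0.02 = 49.
Need L³ ≥ 49 ÷ (57/143) = 7007/57.
4³ = 64 < 7007/57 ≤ 125 = 5³, so L = 5.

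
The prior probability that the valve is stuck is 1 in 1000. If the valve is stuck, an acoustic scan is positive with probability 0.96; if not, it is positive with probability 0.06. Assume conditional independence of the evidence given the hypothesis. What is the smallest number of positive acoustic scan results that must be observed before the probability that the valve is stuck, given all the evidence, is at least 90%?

4

Prior odds: 0.001 ÷ 0.999 = 1/999.
Likelihood ratio of a positive = 0.96/0.06 = 16.
Target posterior odds = 0.9/0.1 = 9.
Need (1/999) × 16ⁿ ≥ 9, i.e. 16ⁿ ≥ 8991.
16³ = 4096 falls short of 8991 but 16⁴ = 65536 reaches it, so n = 4.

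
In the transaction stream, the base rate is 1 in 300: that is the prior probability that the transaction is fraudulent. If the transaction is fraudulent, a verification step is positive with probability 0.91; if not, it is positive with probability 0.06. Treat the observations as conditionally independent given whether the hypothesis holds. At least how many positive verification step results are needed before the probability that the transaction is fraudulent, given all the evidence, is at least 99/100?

4

Prior odds: (1/300) ÷ (299/300) = 1/299.
Likelihood ratio of a positive = 0.91/0.06 = 91/6.
Target posterior odds = 0.99/0.01 = 99.
Require (91/6)ⁿ ≥ 99 ÷ (1/299) = 29601.
(91/6)³ = 753571/216 falls short of 29601 but (91/6)⁴ = 68574961/1296 reaches it, so n = 4.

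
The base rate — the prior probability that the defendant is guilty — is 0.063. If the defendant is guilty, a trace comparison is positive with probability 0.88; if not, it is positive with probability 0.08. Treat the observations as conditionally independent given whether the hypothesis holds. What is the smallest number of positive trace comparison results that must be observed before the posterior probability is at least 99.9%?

Prior odds = 0.063/0.937 = 63/937.
Likelihood ratio of a positive = 0.88/0.08 = 11.
Target posterior odds = 0.999/0.001 = 999.
Need (63/937) × 11ⁿ ≥ 999, i.e. 11ⁿ ≥ 104007/7.
11⁴ = 14641 falls short of 104007/7 but 11⁵ = 161051 reaches it, so n = 5.

5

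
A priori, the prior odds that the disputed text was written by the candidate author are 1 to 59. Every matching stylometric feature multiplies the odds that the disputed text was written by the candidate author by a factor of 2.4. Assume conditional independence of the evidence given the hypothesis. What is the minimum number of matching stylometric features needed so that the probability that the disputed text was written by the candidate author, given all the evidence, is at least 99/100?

Prior odds = 1/59.
Likelihood ratio per matching stylometric feature = 2.4.
Target posterior odds = 0.99/0.01 = 99.
Need (1/59) × 2.4ⁿ ≥ 99, i.e. 2.4ⁿ ≥ 5841.
2.4⁹ ≈2641.81 falls short of 5841 but 2.4¹⁰ ≈6340.34 reaches it, so n = 10.

10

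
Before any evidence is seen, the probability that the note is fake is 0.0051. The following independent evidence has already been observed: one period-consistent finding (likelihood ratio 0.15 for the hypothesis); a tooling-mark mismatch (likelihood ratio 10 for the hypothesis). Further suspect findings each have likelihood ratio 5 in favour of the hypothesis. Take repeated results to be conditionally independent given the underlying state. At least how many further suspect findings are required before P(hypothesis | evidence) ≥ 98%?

Prior odds = 0.0051/0.9949 = 51/9949.
Combined Bayes factor of the evidence already in hand = 0.15 × 10 = 1.5.
Odds after that evidence = (51/9949) × 1.5 = 153/19898.
Target odds = 0.98/0.02 = 49.
Need 5ⁿ ≥ 49 ÷ (153/19898) = 975002/153.
5⁵ = 3125 falls short of 975002/153 but 5⁶ = 15625 reaches it, so n = 6.

6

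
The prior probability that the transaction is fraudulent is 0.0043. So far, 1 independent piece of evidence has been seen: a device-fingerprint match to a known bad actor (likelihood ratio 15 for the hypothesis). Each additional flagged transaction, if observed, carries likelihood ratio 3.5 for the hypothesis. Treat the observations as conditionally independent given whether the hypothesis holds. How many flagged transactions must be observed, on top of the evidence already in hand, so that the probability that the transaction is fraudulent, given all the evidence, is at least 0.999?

Prior odds = 0.0043/0.9957 = 43/9957.
Bayes factor of the evidence already in hand = 15.
Odds after that evidence = (43/9957) × 15 = 215/3319.
Target odds = 0.999/0.001 = 999.
Need 3.5ⁿ ≥ 999 ÷ (215/3319) = 3315681/215.
3.5⁷ = 823543/128 falls short of 3315681/215 but 3.5⁸ = 5764801/256 reaches it, so n = 8.

8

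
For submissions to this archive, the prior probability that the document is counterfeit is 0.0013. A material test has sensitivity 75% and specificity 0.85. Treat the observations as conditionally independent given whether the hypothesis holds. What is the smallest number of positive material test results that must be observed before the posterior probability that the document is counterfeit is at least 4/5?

5

Prior odds = 0.0013/0.9987 = 13/9987.
False-positive rate = 1 − 0.85 = 0.15; likelihood ratio of a positive = 0.75/0.15 = 5.
Target odds: 0.8 ÷ 0.2 = 4.
Need (13/9987) × 5ⁿ ≥ 4, i.e. 5ⁿ ≥ 39948/13.
5⁴ = 625 falls short of 39948/13 but 5⁵ = 3125 reaches it, so n = 5.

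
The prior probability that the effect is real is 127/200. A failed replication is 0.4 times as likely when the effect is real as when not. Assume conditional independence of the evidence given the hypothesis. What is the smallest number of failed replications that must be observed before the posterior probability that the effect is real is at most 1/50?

Prior odds: 0.635 ÷ 0.365 = 127/73.
Likelihood ratio per failed replication = 0.4.
Target odds: 0.02 ÷ 0.98 = 1/49.
Need (127/73) × 0.4ⁿ ≤ 1/49, i.e. 0.4ⁿ ≤ 73/6223.
0.4⁴ = 0.0256 is still above 73/6223 but 0.4⁵ = 0.01024 is at or below it, so n = 5.

5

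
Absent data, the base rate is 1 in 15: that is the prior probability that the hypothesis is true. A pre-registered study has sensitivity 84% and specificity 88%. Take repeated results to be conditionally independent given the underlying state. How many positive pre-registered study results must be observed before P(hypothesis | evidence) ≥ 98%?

4

Prior odds = (1/15)/(14/15) = 1/14.
False-positive rate = 1 − 0.88 = 0.12; likelihood ratio of a positive = 0.84/0.12 = 7.
Target odds: 0.98 ÷ 0.02 = 49.
Need (1/14) × 7ⁿ ≥ 49, i.e. 7ⁿ ≥ 686.
7³ = 343 falls short of 686 but 7⁴ = 2401 reaches it, so n = 4.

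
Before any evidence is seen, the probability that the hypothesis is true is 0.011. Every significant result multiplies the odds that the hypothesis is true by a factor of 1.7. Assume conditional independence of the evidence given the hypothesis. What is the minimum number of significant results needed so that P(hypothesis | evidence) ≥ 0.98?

16

Prior odds = 0.011/0.989 = 11/989.
Likelihood ratio per significant result = 1.7.
Target odds: 0.98 ÷ 0.02 = 49.
Require 1.7ⁿ ≥ 49 ÷ (11/989) = 48461/11.
1.7¹⁵ ≈2862.42 falls short of 48461/11 but 1.7¹⁶ ≈4866.12 reaches it, so n = 16.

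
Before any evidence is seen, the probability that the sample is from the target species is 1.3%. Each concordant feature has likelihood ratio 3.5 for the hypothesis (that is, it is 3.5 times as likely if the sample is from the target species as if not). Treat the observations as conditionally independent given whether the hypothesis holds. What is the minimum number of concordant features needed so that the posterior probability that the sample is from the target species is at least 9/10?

6

Prior odds: 0.013 ÷ 0.987 = 13/987.
Likelihood ratio per concordant feature = 3.5.
Target posterior odds = 0.9/0.1 = 9.
Need (13/987) × 3.5ⁿ ≥ 9, i.e. 3.5ⁿ ≥ 8883/13.
3.5⁵ = 525.21875 falls short of 8883/13 but 3.5⁶ = 1838.265625 reaches it, so n = 6.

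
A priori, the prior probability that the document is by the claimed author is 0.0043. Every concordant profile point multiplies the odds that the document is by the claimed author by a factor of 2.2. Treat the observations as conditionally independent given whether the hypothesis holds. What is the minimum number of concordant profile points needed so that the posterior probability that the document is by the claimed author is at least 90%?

10

Prior odds = 0.0043/0.9957 = 43/9957.
Likelihood ratio per concordant profile point = 2.2.
Target odds: 0.9 ÷ 0.1 = 9.
Require 2.2ⁿ ≥ 9 ÷ (43/9957) = 89613/43.
2.2⁹ ≈1207.27 falls short of 89613/43 but 2.2¹⁰ ≈2655.99 reaches it, so n = 10.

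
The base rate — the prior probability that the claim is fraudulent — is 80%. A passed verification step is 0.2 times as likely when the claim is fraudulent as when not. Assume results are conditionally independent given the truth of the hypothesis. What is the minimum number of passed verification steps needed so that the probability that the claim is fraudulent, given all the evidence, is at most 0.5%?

5

Prior odds: 0.8 ÷ 0.2 = 4.
Likelihood ratio per passed verification step = 0.2.
Target odds: 0.005 ÷ 0.995 = 1/199.
Require 0.2ⁿ ≤ 1/199 ÷ 4 = 1/796.
0.2⁴ = 0.0016 is still above 1/796 but 0.2⁵ = 0.00032 is at or below it, so n = 5.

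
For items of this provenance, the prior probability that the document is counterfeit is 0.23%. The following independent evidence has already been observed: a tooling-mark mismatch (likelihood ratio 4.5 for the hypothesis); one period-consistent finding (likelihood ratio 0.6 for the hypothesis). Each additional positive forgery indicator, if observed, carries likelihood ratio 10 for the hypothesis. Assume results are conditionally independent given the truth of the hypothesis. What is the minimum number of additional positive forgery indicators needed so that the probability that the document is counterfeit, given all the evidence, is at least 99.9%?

Prior odds = 0.0023/0.9977 = 23/9977.
Combined Bayes factor of the evidence already in hand = 4.5 × 0.6 = 2.7.
Odds after that evidence = (23/9977) × 2.7 = 621/99770.
Target odds = 0.999/0.001 = 999.
Need 10ⁿ ≥ 999 ÷ (621/99770) = 3691490/23.
10⁵ = 100000 falls short of 3691490/23 but 10⁶ = 1000000 reaches it, so n = 6.

6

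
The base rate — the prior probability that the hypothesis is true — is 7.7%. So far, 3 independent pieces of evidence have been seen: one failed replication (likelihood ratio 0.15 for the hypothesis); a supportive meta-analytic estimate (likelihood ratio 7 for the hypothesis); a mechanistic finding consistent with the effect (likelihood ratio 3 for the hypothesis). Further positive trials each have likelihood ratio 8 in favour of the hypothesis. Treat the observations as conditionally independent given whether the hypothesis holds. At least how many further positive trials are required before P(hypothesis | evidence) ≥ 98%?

3

Prior odds = 0.077/0.923 = 77/923.
Combined Bayes factor of the evidence already in hand = 0.15 × 7 × 3 = 3.15.
Odds after that evidence = (77/923) × 3.15 = 4851/18460.
Target odds = 0.98/0.02 = 49.
Need 8ⁿ ≥ 49 ÷ (4851/18460) = 18460/99.
8² = 64 falls short of 18460/99 but 8³ = 512 reaches it, so n = 3.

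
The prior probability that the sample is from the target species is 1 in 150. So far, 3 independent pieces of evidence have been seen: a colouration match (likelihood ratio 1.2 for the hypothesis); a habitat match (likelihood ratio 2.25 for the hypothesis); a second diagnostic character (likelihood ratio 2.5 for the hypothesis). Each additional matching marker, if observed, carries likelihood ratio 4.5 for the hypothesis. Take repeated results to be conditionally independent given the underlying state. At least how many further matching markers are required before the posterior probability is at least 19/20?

5

Prior odds = (1/150)/(149/150) = 1/149.
Combined Bayes factor of the evidence already in hand = 1.2 × 2.25 × 2.5 = 6.75.
Odds after that evidence = (1/149) × 6.75 = 27/596.
Target odds = 0.95/0.05 = 19.
Need 4.5ⁿ ≥ 19 ÷ (27/596) = 11324/27.
4.5⁴ = 410.0625 falls short of 11324/27 but 4.5⁵ = 1845.28125 reaches it, so n = 5.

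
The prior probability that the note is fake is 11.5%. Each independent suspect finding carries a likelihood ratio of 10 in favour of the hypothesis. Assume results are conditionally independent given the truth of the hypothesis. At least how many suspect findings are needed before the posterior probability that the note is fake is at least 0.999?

Prior odds = 0.115/0.885 = 23/177.
Likelihood ratio per suspect finding = 10.
Target posterior odds = 0.999/0.001 = 999.
Need (23/177) × 10ⁿ ≥ 999, i.e. 10ⁿ ≥ 176823/23.
10³ = 1000 falls short of 176823/23 but 10⁴ = 10000 reaches it, so n = 4.

4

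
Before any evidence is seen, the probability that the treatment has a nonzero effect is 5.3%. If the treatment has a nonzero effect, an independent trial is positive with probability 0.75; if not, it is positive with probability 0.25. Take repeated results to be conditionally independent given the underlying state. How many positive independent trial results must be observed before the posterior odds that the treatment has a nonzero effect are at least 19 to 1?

6

Prior odds: 0.053 ÷ 0.947 = 53/947.
Likelihood ratio of a positive = 0.75/0.25 = 3.
Target odds = 19.
Require 3ⁿ ≥ 19 ÷ (53/947) = 17993/53.
3⁵ = 243 falls short of 17993/53 but 3⁶ = 729 reaches it, so n = 6.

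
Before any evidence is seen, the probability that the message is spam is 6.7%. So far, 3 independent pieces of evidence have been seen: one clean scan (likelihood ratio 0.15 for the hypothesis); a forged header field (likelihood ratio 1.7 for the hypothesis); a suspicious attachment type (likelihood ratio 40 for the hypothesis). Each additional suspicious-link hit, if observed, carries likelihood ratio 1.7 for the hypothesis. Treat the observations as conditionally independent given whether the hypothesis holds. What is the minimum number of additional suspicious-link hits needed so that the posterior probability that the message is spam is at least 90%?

Prior odds = 0.067/0.933 = 67/933.
Combined Bayes factor of the evidence already in hand = 0.15 × 1.7 × 40 = 10.2.
Odds after that evidence = (67/933) × 10.2 = 1139/1555.
Target odds = 0.9/0.1 = 9.
Need 1.7ⁿ ≥ 9 ÷ (1139/1555) = 13995/1139.
1.7⁴ = 8.3521 falls short of 13995/1139 but 1.7⁵ = 1419857/100000 reaches it, so n = 5.

5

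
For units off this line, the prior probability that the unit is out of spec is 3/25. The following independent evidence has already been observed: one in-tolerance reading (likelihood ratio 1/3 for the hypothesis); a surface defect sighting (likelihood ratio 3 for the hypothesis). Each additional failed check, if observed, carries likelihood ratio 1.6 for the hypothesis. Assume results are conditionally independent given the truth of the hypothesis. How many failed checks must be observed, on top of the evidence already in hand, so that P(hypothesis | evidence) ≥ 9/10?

9

Prior odds = 0.12/0.88 = 3/22.
Combined Bayes factor of the evidence already in hand = (1/3) × 3 = 1.
Odds after that evidence = (3/22) × 1 = 3/22.
Target odds = 0.9/0.1 = 9.
Need 1.6ⁿ ≥ 9 ÷ (3/22) = 66.
1.6⁸ = 16777216/390625 falls short of 66 but 1.6⁹ = 134217728/1953125 reaches it, so n = 9.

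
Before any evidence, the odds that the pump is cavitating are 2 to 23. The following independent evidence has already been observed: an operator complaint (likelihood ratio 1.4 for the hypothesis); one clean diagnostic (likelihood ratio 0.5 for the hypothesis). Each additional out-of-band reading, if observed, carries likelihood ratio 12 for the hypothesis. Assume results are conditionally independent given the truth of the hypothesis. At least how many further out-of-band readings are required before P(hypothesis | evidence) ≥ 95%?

Prior odds = 2/23.
Combined Bayes factor of the evidence already in hand = 1.4 × 0.5 = 0.7.
Odds after that evidence = (2/23) × 0.7 = 7/115.
Target odds = 0.95/0.05 = 19.
Need 12ⁿ ≥ 19 ÷ (7/115) = 2185/7.
12² = 144 falls short of 2185/7 but 12³ = 1728 reaches it, so n = 3.

3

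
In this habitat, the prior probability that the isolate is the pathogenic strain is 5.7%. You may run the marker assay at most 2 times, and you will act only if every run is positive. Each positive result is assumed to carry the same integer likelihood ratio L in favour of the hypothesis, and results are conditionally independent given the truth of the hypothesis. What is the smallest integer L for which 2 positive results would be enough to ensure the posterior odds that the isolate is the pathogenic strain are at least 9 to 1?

13

Prior odds = 0.057/0.943 = 57/943.
Target odds = 9.
Need L² ≥ 9 ÷ (57/943) = 2829/19.
12² = 144 < 2829/19 ≤ 169 = 13², so L = 13.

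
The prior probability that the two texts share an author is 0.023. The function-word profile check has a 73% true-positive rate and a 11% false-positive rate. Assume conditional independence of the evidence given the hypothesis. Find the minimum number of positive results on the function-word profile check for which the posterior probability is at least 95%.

Prior odds = 0.023/0.977 = 23/977.
Likelihood ratio of a positive result = 0.73/0.11 = 73/11.
Target odds: 0.95 ÷ 0.05 = 19.
Need (23/977) × (73/11)ⁿ ≥ 19, i.e. (73/11)ⁿ ≥ 18563/23.
(73/11)³ = 389017/1331 falls short of 18563/23 but (73/11)⁴ = 28398241/14641 reaches it, so n = 4.

4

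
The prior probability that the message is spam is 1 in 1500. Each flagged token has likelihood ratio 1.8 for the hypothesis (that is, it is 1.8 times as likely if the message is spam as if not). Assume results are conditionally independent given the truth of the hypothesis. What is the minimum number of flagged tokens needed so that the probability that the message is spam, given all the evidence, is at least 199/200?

22

Prior odds = (1/1500)/(1499/1500) = 1/1499.
Likelihood ratio per flagged token = 1.8.
Target odds: 0.995 ÷ 0.005 = 199.
Need (1/1499) × 1.8ⁿ ≥ 199, i.e. 1.8ⁿ ≥ 298301.
1.8²¹ ≈229468 falls short of 298301 but 1.8²² ≈413043 reaches it, so n = 22.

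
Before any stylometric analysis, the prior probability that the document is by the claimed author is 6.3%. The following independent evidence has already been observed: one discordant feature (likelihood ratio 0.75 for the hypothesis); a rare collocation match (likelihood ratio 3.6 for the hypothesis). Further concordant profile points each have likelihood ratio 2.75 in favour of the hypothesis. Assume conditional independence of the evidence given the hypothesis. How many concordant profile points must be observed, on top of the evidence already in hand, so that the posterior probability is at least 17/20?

4

Prior odds = 0.063/0.937 = 63/937.
Combined Bayes factor of the evidence already in hand = 0.75 × 3.6 = 2.7.
Odds after that evidence = (63/937) × 2.7 = 1701/9370.
Target odds = 0.85/0.15 = 17/3.
Need 2.75ⁿ ≥ 17/3 ÷ (1701/9370) = 159290/5103.
2.75³ = 20.796875 falls short of 159290/5103 but 2.75⁴ = 57.19140625 reaches it, so n = 4.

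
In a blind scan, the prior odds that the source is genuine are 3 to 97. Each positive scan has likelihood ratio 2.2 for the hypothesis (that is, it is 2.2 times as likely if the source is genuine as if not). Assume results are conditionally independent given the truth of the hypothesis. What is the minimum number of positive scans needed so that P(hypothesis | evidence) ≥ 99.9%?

Prior odds = 3/97.
Likelihood ratio per positive scan = 2.2.
Target odds: 0.999 ÷ 0.001 = 999.
Need (3/97) × 2.2ⁿ ≥ 999, i.e. 2.2ⁿ ≥ 32301.
2.2¹³ ≈28281 falls short of 32301 but 2.2¹⁴ ≈62218.2 reaches it, so n = 14.

14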